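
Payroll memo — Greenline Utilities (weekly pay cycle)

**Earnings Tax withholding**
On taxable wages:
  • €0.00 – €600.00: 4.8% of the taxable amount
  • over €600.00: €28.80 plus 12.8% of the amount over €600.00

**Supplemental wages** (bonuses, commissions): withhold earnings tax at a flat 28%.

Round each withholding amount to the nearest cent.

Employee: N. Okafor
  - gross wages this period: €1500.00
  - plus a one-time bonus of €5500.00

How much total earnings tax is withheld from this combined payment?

Earnings Tax: taxable = €1500.00
  €28.80 + 12.8% × (€1500.00 − €600.00) = €28.80 + 12.8% × €900.00 = €144.00
Supplemental (28% flat on bonus): 28% × €5500.00 = €1540.00
Total earnings tax: €144.00 + €1540.00 = €1684.00

€1684.00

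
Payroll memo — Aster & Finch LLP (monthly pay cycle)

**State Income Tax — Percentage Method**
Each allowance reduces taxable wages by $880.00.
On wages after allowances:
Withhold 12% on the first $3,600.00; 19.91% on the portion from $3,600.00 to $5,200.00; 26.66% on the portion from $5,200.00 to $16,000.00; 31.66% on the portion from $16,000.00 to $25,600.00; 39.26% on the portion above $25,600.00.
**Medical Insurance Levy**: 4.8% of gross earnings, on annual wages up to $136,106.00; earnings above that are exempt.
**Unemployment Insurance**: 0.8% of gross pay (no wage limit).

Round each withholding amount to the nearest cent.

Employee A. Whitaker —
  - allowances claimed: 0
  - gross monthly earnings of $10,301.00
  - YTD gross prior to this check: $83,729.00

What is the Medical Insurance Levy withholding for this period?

$494.45

Medical Insurance Levy: 4.8% × $10,301.00 = $494.45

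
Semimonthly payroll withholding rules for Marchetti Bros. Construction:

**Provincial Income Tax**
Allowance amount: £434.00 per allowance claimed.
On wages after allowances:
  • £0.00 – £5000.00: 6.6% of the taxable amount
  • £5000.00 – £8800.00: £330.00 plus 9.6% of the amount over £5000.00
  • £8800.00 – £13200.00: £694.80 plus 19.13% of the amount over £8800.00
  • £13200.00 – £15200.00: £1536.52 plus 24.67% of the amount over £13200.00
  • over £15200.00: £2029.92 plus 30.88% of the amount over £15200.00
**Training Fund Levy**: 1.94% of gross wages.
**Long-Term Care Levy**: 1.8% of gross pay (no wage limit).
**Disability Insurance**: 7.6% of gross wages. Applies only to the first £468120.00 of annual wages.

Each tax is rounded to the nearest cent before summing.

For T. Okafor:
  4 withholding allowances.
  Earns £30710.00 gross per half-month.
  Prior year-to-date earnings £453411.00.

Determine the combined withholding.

Provincial Income Tax: taxable = £30710.00 − 4×£434.00 = £28974.00
  £2029.92 + 30.88% × (£28974.00 − £15200.00) = £2029.92 + 30.88% × £13774.00 = £6283.33
Training Fund Levy: 1.94% × £30710.00 = £595.77
Long-Term Care Levy: 1.8% × £30710.00 = £552.78
Disability Insurance: cap £468120.00 − YTD £453411.00 = £14709.00 subject; 7.6% × £14709.00 = £1117.88
Total: £6283.33 + £595.77 + £552.78 + £1117.88 = £8549.76

£8549.76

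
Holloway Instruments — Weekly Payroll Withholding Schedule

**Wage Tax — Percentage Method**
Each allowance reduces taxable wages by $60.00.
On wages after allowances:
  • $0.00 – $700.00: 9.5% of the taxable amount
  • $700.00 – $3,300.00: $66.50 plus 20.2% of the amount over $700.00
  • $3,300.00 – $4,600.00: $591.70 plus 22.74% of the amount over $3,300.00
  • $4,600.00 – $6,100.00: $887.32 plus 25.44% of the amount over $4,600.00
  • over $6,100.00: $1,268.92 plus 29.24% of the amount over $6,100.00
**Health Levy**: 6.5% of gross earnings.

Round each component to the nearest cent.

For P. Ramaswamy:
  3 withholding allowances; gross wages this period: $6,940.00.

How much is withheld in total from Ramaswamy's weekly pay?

Wage Tax: taxable = $6,940.00 − 3×$60.00 = $6,760.00
  $1,268.92 + 29.24% × ($6,760.00 − $6,100.00) = $1,268.92 + 29.24% × $660.00 = $1,461.90
Health Levy: 6.5% × $6,940.00 = $451.10
Total: $1,461.90 + $451.10 = $1,913.00

$1,913.00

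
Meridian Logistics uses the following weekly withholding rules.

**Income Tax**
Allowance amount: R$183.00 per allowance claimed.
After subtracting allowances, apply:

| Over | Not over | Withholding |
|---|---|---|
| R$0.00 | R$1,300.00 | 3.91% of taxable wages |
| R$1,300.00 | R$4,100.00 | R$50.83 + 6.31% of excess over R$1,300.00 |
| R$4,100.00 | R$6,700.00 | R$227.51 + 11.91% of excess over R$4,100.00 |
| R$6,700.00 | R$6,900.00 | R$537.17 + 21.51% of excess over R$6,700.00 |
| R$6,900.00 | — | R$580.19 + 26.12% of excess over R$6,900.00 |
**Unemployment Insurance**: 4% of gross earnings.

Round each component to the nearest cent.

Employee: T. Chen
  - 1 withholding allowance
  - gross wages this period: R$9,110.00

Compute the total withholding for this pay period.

Income Tax: taxable = R$9,110.00 − 1×R$183.00 = R$8,927.00
  R$580.19 + 26.12% × (R$8,927.00 − R$6,900.00) = R$580.19 + 26.12% × R$2,027.00 = R$1,109.64
Unemployment Insurance: 4% × R$9,110.00 = R$364.40
Total: R$1,109.64 + R$364.40 = R$1,474.04

R$1,474.04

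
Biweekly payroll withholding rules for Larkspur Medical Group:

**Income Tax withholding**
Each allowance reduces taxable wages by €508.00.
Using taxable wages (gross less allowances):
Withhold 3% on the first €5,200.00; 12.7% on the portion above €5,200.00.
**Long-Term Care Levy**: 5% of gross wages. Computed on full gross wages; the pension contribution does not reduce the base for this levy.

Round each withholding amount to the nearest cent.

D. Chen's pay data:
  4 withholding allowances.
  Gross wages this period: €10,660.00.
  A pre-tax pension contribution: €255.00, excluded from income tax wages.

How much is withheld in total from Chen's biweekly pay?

Income Tax: taxable = €10,660.00 − €255.00 − 4×€508.00 = €8,373.00
  €156.00 + 12.7% × (€8,373.00 − €5,200.00) = €156.00 + 12.7% × €3,173.00 = €558.97
Long-Term Care Levy: 5% × €10,660.00 = €533.00
Total: €558.97 + €533.00 = €1,091.97

€1,091.97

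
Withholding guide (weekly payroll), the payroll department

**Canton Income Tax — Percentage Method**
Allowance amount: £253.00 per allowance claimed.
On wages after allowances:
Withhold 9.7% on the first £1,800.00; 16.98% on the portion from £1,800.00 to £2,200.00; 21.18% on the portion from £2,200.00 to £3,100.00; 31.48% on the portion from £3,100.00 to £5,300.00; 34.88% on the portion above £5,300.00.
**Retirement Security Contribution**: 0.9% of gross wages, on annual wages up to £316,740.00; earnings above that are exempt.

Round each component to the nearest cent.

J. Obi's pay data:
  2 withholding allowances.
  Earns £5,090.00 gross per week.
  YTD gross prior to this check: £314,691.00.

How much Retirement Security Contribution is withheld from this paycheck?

£18.44

Retirement Security Contribution: cap £316,740.00 − YTD £314,691.00 = £2,049.00 subject; 0.9% × £2,049.00 = £18.44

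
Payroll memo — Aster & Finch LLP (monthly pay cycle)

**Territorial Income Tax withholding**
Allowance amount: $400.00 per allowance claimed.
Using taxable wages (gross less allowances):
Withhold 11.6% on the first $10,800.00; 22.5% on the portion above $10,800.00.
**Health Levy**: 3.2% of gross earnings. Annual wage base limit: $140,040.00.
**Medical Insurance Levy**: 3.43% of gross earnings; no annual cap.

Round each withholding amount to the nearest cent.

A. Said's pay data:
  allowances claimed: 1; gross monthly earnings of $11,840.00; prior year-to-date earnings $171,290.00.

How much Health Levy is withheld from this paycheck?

Health Levy: YTD $171,290.00 ≥ cap $140,040.00 → $0.00

$0.00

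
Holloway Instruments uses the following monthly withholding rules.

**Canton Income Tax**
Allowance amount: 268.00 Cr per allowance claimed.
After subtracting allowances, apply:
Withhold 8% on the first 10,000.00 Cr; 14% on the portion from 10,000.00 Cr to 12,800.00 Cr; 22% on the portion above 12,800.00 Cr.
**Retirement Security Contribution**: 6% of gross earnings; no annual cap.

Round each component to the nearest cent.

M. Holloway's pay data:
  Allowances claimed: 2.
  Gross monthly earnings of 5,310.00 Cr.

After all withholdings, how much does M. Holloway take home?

Canton Income Tax: taxable = 5,310.00 Cr − 2×268.00 Cr = 4,774.00 Cr
  8% × 4,774.00 Cr = 381.92 Cr
Retirement Security Contribution: 6% × 5,310.00 Cr = 318.60 Cr
Total withheld: 381.92 Cr + 318.60 Cr = 700.52 Cr
Net pay: 5,310.00 Cr − 700.52 Cr = 4,609.48 Cr

4,609.48 Cr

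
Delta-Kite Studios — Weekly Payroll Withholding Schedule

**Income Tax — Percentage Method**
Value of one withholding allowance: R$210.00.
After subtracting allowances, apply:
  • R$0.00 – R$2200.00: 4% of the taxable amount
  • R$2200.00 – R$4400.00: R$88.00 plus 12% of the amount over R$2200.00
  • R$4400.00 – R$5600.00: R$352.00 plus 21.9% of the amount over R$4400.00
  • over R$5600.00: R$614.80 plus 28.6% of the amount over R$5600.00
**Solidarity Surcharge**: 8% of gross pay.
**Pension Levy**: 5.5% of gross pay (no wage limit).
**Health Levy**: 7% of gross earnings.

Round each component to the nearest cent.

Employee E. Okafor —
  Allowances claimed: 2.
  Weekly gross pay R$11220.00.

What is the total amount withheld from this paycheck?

Income Tax: taxable = R$11220.00 − 2×R$210.00 = R$10800.00
  R$614.80 + 28.6% × (R$10800.00 − R$5600.00) = R$614.80 + 28.6% × R$5200.00 = R$2102.00
Solidarity Surcharge: 8% × R$11220.00 = R$897.60
Pension Levy: 5.5% × R$11220.00 = R$617.10
Health Levy: 7% × R$11220.00 = R$785.40
Total: R$2102.00 + R$897.60 + R$617.10 + R$785.40 = R$4402.10

R$4402.10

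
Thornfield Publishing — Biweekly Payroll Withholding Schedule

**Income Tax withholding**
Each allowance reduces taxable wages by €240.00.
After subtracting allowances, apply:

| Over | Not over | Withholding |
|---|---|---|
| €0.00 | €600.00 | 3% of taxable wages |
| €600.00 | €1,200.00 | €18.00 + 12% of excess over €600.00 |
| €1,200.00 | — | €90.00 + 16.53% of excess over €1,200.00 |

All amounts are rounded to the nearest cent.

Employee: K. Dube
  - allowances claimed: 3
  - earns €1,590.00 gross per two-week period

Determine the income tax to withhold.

Income Tax: taxable = €1,590.00 − 3×€240.00 = €870.00
  €18.00 + 12% × (€870.00 − €600.00) = €18.00 + 12% × €270.00 = €50.40

€50.40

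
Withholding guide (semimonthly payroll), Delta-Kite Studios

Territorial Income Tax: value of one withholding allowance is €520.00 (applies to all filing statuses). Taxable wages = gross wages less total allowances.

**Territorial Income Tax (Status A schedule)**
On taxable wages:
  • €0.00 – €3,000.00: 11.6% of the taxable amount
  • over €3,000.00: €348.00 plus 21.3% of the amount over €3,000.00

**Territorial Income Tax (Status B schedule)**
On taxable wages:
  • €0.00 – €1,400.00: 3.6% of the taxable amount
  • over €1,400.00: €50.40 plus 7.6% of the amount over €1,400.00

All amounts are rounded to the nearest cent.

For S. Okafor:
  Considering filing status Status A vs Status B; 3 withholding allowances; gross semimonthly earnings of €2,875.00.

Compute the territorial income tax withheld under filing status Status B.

Territorial Income Tax (Status B): taxable = €2,875.00 − 3×€520.00 = €1,315.00
  3.6% × €1,315.00 = €47.34

€47.34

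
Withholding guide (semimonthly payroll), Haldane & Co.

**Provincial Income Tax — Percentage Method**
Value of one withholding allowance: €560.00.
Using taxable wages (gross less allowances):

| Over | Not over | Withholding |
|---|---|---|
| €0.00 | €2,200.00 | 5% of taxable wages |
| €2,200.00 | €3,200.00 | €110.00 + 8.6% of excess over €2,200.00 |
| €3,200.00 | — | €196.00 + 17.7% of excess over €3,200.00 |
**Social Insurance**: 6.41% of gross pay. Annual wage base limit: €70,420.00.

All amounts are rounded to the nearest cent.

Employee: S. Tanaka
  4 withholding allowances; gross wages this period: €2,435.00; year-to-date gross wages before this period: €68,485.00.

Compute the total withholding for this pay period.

Provincial Income Tax: taxable = €2,435.00 − 4×€560.00 = €195.00
  5% × €195.00 = €9.75
Social Insurance: cap €70,420.00 − YTD €68,485.00 = €1,935.00 subject; 6.41% × €1,935.00 = €124.03
Total: €9.75 + €124.03 = €133.78

€133.78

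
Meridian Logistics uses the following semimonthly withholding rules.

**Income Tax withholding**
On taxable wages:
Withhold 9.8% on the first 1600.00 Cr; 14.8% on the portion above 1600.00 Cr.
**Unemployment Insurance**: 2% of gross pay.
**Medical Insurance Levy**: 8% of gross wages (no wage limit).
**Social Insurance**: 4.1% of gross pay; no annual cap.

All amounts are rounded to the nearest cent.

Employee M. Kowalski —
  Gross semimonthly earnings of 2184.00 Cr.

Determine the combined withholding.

Income Tax: taxable = 2184.00 Cr
  156.80 Cr + 14.8% × (2184.00 Cr − 1600.00 Cr) = 156.80 Cr + 14.8% × 584.00 Cr = 243.23 Cr
Unemployment Insurance: 2% × 2184.00 Cr = 43.68 Cr
Medical Insurance Levy: 8% × 2184.00 Cr = 174.72 Cr
Social Insurance: 4.1% × 2184.00 Cr = 89.54 Cr
Total: 243.23 Cr + 43.68 Cr + 174.72 Cr + 89.54 Cr = 551.17 Cr

551.17 Cr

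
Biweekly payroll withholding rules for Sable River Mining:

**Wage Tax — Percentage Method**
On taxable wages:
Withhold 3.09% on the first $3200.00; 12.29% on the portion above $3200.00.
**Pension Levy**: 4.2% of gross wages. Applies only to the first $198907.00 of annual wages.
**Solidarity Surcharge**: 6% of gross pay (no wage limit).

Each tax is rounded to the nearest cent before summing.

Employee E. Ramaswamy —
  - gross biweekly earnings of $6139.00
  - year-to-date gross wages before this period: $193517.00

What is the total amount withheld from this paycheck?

Wage Tax: taxable = $6139.00
  $98.88 + 12.29% × ($6139.00 − $3200.00) = $98.88 + 12.29% × $2939.00 = $460.08
Pension Levy: cap $198907.00 − YTD $193517.00 = $5390.00 subject; 4.2% × $5390.00 = $226.38
Solidarity Surcharge: 6% × $6139.00 = $368.34
Total: $460.08 + $226.38 + $368.34 = $1054.80

$1054.80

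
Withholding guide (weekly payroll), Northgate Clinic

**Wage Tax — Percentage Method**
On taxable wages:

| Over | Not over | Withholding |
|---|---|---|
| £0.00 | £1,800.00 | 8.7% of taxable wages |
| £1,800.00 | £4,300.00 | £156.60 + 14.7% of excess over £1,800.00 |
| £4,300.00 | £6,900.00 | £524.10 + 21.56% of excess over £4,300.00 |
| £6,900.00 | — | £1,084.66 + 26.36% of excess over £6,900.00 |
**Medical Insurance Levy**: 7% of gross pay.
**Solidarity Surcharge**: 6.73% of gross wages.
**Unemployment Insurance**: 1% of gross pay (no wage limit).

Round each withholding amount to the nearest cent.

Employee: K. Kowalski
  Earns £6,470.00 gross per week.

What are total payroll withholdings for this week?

£1,944.98

Wage Tax: taxable = £6,470.00
  £524.10 + 21.56% × (£6,470.00 − £4,300.00) = £524.10 + 21.56% × £2,170.00 = £991.95
Medical Insurance Levy: 7% × £6,470.00 = £452.90
Solidarity Surcharge: 6.73% × £6,470.00 = £435.43
Unemployment Insurance: 1% × £6,470.00 = £64.70
Total: £991.95 + £452.90 + £435.43 + £64.70 = £1,944.98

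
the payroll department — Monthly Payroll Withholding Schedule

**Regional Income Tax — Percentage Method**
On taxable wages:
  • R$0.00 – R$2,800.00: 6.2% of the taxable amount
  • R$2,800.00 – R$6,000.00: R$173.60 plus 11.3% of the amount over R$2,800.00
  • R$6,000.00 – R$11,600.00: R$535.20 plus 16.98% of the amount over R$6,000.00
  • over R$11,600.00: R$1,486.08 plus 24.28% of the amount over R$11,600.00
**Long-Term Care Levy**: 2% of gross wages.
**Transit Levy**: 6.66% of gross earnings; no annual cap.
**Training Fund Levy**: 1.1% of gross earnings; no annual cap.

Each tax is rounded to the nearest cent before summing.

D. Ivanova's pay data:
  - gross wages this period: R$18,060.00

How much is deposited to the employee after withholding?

R$13,242.77

Regional Income Tax: taxable = R$18,060.00
  R$1,486.08 + 24.28% × (R$18,060.00 − R$11,600.00) = R$1,486.08 + 24.28% × R$6,460.00 = R$3,054.57
Long-Term Care Levy: 2% × R$18,060.00 = R$361.20
Transit Levy: 6.66% × R$18,060.00 = R$1,202.80
Training Fund Levy: 1.1% × R$18,060.00 = R$198.66
Total withheld: R$3,054.57 + R$361.20 + R$1,202.80 + R$198.66 = R$4,817.23
Net pay: R$18,060.00 − R$4,817.23 = R$13,242.77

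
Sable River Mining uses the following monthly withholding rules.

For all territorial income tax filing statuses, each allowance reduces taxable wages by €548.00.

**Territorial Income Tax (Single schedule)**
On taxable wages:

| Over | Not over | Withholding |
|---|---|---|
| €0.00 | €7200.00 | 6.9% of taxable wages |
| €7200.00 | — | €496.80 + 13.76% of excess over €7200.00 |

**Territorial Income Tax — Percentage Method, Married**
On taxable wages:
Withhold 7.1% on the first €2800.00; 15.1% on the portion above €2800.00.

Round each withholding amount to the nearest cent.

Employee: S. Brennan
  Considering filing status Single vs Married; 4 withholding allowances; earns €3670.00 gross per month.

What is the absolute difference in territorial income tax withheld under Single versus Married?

Territorial Income Tax (Single): taxable = €3670.00 − 4×€548.00 = €1478.00
  6.9% × €1478.00 = €101.98
Territorial Income Tax (Married): taxable = €3670.00 − 4×€548.00 = €1478.00
  7.1% × €1478.00 = €104.94
Difference: |€101.98 − €104.94| = €2.96 (higher under Married)

€2.96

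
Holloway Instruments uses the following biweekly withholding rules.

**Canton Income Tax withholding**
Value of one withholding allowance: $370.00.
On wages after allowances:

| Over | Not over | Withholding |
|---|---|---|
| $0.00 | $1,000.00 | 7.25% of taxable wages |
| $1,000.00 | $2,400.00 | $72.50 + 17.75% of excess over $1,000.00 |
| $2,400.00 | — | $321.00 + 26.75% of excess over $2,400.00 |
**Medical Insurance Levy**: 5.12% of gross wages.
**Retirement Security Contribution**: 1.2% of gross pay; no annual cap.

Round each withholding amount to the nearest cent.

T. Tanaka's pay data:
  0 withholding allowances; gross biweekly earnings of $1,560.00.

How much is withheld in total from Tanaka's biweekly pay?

$270.49

Canton Income Tax: taxable = $1,560.00
  $72.50 + 17.75% × ($1,560.00 − $1,000.00) = $72.50 + 17.75% × $560.00 = $171.90
Medical Insurance Levy: 5.12% × $1,560.00 = $79.87
Retirement Security Contribution: 1.2% × $1,560.00 = $18.72
Total: $171.90 + $79.87 + $18.72 = $270.49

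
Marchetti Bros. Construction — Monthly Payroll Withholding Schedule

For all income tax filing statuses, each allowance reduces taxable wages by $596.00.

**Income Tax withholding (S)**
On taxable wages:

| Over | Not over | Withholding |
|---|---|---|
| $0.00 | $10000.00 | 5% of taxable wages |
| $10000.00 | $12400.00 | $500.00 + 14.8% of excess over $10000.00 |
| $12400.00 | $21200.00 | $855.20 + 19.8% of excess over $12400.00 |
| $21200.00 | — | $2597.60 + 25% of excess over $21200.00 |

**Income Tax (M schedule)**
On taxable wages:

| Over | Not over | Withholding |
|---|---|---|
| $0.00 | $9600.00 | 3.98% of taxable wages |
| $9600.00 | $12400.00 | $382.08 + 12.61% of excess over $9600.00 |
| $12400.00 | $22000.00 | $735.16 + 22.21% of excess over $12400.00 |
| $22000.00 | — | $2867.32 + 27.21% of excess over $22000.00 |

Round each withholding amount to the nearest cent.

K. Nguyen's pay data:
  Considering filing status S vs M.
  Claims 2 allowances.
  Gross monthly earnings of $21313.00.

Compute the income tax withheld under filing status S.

$2383.96

Income Tax (S): taxable = $21313.00 − 2×$596.00 = $20121.00
  $855.20 + 19.8% × ($20121.00 − $12400.00) = $855.20 + 19.8% × $7721.00 = $2383.96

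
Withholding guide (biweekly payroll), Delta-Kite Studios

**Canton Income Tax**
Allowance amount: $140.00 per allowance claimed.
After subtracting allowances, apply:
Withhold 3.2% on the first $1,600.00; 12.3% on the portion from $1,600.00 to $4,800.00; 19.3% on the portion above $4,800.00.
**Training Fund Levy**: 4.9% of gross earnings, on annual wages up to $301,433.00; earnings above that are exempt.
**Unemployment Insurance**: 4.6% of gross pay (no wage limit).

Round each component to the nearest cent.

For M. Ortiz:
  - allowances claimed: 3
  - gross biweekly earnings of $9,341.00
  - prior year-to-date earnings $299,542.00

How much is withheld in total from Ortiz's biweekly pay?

$1,762.50

Canton Income Tax: taxable = $9,341.00 − 3×$140.00 = $8,921.00
  $444.80 + 19.3% × ($8,921.00 − $4,800.00) = $444.80 + 19.3% × $4,121.00 = $1,240.15
Training Fund Levy: cap $301,433.00 − YTD $299,542.00 = $1,891.00 subject; 4.9% × $1,891.00 = $92.66
Unemployment Insurance: 4.6% × $9,341.00 = $429.69
Total: $1,240.15 + $92.66 + $429.69 = $1,762.50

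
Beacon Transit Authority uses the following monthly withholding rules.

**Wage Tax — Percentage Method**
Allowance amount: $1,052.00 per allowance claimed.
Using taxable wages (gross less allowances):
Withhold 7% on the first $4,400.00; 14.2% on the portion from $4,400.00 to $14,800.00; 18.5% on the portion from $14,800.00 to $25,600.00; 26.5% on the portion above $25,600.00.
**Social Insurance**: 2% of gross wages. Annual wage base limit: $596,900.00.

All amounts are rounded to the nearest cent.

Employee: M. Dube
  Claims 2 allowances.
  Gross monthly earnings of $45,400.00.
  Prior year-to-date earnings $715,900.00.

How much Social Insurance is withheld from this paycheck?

Social Insurance: YTD $715,900.00 ≥ cap $596,900.00 → $0.00

$0.00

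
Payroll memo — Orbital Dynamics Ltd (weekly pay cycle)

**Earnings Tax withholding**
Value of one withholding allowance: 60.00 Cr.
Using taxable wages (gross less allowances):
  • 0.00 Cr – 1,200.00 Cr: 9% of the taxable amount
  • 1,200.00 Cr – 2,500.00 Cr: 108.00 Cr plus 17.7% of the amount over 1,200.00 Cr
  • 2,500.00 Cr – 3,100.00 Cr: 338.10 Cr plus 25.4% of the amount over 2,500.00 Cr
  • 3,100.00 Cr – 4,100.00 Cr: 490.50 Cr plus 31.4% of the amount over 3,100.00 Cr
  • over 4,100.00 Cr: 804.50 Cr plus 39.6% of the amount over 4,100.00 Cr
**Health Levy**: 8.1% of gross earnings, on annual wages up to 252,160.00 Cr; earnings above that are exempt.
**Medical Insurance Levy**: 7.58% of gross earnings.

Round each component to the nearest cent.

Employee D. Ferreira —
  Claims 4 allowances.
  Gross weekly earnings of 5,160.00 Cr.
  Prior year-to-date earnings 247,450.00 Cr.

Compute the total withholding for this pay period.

1,901.86 Cr

Earnings Tax: taxable = 5,160.00 Cr − 4×60.00 Cr = 4,920.00 Cr
  804.50 Cr + 39.6% × (4,920.00 Cr − 4,100.00 Cr) = 804.50 Cr + 39.6% × 820.00 Cr = 1,129.22 Cr
Health Levy: cap 252,160.00 Cr − YTD 247,450.00 Cr = 4,710.00 Cr subject; 8.1% × 4,710.00 Cr = 381.51 Cr
Medical Insurance Levy: 7.58% × 5,160.00 Cr = 391.13 Cr
Total: 1,129.22 Cr + 381.51 Cr + 391.13 Cr = 1,901.86 Cr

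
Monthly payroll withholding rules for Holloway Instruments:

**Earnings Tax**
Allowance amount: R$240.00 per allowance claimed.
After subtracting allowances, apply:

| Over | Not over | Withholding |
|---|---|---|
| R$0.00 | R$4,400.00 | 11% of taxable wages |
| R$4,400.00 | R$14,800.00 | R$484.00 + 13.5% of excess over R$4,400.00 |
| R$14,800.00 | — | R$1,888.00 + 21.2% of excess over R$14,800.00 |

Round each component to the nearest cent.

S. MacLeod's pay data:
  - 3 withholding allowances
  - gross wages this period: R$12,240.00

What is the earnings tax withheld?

R$1,445.20

Earnings Tax: taxable = R$12,240.00 − 3×R$240.00 = R$11,520.00
  R$484.00 + 13.5% × (R$11,520.00 − R$4,400.00) = R$484.00 + 13.5% × R$7,120.00 = R$1,445.20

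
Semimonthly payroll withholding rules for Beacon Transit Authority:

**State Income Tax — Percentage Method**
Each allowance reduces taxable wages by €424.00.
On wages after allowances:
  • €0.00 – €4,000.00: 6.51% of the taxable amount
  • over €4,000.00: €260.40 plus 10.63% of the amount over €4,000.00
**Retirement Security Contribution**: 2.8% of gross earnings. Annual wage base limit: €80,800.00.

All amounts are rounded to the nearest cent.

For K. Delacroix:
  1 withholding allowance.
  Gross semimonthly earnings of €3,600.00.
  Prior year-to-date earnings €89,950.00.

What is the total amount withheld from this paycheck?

€206.76

State Income Tax: taxable = €3,600.00 − 1×€424.00 = €3,176.00
  6.51% × €3,176.00 = €206.76
Retirement Security Contribution: YTD €89,950.00 ≥ cap €80,800.00 → €0.00
Total: €206.76 + €0.00 = €206.76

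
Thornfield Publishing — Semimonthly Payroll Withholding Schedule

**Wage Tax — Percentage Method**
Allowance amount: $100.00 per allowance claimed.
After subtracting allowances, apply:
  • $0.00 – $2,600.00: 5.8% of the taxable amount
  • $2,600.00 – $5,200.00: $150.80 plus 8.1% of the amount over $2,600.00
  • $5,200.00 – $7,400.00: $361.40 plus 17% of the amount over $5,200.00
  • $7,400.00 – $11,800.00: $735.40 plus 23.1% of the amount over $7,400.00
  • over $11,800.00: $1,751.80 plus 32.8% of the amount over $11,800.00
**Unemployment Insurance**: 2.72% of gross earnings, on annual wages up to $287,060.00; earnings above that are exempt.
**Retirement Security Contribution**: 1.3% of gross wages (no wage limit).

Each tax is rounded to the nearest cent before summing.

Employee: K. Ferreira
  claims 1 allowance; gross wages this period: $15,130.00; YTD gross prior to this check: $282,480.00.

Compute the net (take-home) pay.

Wage Tax: taxable = $15,130.00 − 1×$100.00 = $15,030.00
  $1,751.80 + 32.8% × ($15,030.00 − $11,800.00) = $1,751.80 + 32.8% × $3,230.00 = $2,811.24
Unemployment Insurance: cap $287,060.00 − YTD $282,480.00 = $4,580.00 subject; 2.72% × $4,580.00 = $124.58
Retirement Security Contribution: 1.3% × $15,130.00 = $196.69
Total withheld: $2,811.24 + $124.58 + $196.69 = $3,132.51
Net pay: $15,130.00 − $3,132.51 = $11,997.49

$11,997.49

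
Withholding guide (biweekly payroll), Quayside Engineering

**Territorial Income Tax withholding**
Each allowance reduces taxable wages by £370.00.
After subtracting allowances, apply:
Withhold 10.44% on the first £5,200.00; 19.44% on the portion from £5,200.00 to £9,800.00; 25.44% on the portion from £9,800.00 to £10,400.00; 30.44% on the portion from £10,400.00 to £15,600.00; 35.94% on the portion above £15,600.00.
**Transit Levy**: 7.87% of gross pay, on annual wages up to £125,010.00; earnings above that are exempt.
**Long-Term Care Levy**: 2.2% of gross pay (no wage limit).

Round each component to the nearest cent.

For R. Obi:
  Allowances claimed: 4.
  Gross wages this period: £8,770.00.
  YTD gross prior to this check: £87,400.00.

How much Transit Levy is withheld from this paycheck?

Transit Levy: 7.87% × £8,770.00 = £690.20

£690.20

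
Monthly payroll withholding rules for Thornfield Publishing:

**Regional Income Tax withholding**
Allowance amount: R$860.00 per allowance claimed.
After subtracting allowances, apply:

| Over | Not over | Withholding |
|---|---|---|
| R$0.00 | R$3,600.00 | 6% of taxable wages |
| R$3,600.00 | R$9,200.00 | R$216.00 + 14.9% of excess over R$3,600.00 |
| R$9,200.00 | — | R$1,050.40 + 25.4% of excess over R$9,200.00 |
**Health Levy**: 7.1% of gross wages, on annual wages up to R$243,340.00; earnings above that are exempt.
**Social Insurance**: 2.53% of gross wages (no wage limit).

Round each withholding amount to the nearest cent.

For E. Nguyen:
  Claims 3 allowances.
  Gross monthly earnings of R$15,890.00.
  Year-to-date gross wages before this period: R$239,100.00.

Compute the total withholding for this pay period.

R$2,797.40

Regional Income Tax: taxable = R$15,890.00 − 3×R$860.00 = R$13,310.00
  R$1,050.40 + 25.4% × (R$13,310.00 − R$9,200.00) = R$1,050.40 + 25.4% × R$4,110.00 = R$2,094.34
Health Levy: cap R$243,340.00 − YTD R$239,100.00 = R$4,240.00 subject; 7.1% × R$4,240.00 = R$301.04
Social Insurance: 2.53% × R$15,890.00 = R$402.02
Total: R$2,094.34 + R$301.04 + R$402.02 = R$2,797.40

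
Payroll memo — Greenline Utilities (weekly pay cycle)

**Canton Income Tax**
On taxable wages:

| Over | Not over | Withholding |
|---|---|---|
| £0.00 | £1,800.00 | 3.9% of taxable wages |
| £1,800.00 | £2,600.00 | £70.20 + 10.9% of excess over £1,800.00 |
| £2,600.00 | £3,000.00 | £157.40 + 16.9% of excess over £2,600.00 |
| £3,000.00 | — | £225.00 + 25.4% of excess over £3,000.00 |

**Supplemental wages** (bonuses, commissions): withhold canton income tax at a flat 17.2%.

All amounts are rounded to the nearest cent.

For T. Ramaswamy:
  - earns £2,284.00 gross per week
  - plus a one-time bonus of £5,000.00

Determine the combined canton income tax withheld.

£982.96

Canton Income Tax: taxable = £2,284.00
  £70.20 + 10.9% × (£2,284.00 − £1,800.00) = £70.20 + 10.9% × £484.00 = £122.96
Supplemental (17.2% flat on bonus): 17.2% × £5,000.00 = £860.00
Total canton income tax: £122.96 + £860.00 = £982.96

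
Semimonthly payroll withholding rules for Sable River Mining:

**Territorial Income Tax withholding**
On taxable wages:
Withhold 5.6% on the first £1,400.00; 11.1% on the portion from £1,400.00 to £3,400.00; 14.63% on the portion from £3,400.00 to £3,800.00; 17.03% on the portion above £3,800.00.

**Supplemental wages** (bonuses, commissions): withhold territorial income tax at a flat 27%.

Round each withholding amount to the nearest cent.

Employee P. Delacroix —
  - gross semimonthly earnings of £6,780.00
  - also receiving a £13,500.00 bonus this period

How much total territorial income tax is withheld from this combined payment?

£4,511.41

Territorial Income Tax: taxable = £6,780.00
  £358.92 + 17.03% × (£6,780.00 − £3,800.00) = £358.92 + 17.03% × £2,980.00 = £866.41
Supplemental (27% flat on bonus): 27% × £13,500.00 = £3,645.00
Total territorial income tax: £866.41 + £3,645.00 = £4,511.41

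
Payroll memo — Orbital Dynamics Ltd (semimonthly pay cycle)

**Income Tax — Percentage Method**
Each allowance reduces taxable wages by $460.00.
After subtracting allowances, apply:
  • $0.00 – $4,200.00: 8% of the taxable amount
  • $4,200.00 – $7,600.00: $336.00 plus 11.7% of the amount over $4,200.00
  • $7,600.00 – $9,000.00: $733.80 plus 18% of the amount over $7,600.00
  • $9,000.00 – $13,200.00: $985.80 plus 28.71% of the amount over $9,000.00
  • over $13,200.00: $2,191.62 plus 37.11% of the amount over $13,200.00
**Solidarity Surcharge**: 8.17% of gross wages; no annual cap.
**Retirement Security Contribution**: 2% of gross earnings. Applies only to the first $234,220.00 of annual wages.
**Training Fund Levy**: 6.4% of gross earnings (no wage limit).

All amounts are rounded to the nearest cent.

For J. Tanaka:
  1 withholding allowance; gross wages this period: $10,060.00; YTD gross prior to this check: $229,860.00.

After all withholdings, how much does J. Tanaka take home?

$7,349.00

Income Tax: taxable = $10,060.00 − 1×$460.00 = $9,600.00
  $985.80 + 28.71% × ($9,600.00 − $9,000.00) = $985.80 + 28.71% × $600.00 = $1,158.06
Solidarity Surcharge: 8.17% × $10,060.00 = $821.90
Retirement Security Contribution: cap $234,220.00 − YTD $229,860.00 = $4,360.00 subject; 2% × $4,360.00 = $87.20
Training Fund Levy: 6.4% × $10,060.00 = $643.84
Total withheld: $1,158.06 + $821.90 + $87.20 + $643.84 = $2,711.00
Net pay: $10,060.00 − $2,711.00 = $7,349.00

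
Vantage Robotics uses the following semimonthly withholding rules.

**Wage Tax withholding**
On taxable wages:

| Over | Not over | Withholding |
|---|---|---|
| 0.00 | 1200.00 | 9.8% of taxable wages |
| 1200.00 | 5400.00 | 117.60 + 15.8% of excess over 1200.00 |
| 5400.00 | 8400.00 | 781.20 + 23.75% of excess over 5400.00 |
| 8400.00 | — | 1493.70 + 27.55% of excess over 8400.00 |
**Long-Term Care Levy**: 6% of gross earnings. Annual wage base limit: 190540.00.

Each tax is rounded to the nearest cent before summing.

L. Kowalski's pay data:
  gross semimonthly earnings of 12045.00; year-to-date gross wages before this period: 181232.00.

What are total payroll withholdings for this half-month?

3056.38

Wage Tax: taxable = 12045.00
  1493.70 + 27.55% × (12045.00 − 8400.00) = 1493.70 + 27.55% × 3645.00 = 2497.90
Long-Term Care Levy: cap 190540.00 − YTD 181232.00 = 9308.00 subject; 6% × 9308.00 = 558.48
Total: 2497.90 + 558.48 = 3056.38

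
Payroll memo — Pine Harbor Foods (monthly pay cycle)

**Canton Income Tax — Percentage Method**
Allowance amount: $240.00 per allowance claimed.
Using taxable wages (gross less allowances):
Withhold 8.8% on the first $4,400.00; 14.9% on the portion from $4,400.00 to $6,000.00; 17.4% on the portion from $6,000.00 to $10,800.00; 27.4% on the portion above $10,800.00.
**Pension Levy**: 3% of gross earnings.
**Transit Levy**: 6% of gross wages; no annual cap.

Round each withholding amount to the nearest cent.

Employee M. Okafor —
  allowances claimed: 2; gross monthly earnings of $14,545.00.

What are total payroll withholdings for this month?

$3,664.46

Canton Income Tax: taxable = $14,545.00 − 2×$240.00 = $14,065.00
  $1,460.80 + 27.4% × ($14,065.00 − $10,800.00) = $1,460.80 + 27.4% × $3,265.00 = $2,355.41
Pension Levy: 3% × $14,545.00 = $436.35
Transit Levy: 6% × $14,545.00 = $872.70
Total: $2,355.41 + $436.35 + $872.70 = $3,664.46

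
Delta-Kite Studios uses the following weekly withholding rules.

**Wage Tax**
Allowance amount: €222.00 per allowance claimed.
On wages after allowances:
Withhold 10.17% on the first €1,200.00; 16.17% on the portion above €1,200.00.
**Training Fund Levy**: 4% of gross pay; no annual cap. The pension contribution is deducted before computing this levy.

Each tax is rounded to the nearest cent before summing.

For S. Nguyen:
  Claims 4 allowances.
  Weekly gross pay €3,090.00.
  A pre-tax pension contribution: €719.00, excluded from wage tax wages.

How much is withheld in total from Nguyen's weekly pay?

Wage Tax: taxable = €3,090.00 − €719.00 − 4×€222.00 = €1,483.00
  €122.04 + 16.17% × (€1,483.00 − €1,200.00) = €122.04 + 16.17% × €283.00 = €167.80
Training Fund Levy: 4% × €2,371.00 = €94.84
Total: €167.80 + €94.84 = €262.64

€262.64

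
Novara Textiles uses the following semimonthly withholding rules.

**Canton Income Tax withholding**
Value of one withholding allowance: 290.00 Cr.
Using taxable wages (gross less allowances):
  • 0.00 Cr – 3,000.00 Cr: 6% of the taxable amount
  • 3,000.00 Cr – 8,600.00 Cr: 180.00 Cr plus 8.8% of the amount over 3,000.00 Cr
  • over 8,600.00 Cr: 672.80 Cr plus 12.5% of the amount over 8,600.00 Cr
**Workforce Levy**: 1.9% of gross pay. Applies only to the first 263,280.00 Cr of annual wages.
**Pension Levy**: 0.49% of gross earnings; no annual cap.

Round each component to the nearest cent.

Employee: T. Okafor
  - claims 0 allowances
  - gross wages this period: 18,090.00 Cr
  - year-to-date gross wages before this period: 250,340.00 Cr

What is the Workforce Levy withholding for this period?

245.86 Cr

Workforce Levy: cap 263,280.00 Cr − YTD 250,340.00 Cr = 12,940.00 Cr subject; 1.9% × 12,940.00 Cr = 245.86 Cr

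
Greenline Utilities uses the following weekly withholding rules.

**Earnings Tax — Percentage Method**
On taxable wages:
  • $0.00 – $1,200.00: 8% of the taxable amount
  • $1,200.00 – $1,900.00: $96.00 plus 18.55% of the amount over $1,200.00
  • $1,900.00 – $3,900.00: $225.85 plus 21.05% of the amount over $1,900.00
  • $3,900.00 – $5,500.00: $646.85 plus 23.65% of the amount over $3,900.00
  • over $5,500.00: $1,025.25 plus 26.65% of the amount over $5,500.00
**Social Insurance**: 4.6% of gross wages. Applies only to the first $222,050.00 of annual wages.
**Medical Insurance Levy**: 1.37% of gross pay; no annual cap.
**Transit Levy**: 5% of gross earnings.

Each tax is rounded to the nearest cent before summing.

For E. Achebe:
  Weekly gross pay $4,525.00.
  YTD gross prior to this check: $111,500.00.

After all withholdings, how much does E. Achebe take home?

Earnings Tax: taxable = $4,525.00
  $646.85 + 23.65% × ($4,525.00 − $3,900.00) = $646.85 + 23.65% × $625.00 = $794.66
Social Insurance: 4.6% × $4,525.00 = $208.15
Medical Insurance Levy: 1.37% × $4,525.00 = $61.99
Transit Levy: 5% × $4,525.00 = $226.25
Total withheld: $794.66 + $208.15 + $61.99 + $226.25 = $1,291.05
Net pay: $4,525.00 − $1,291.05 = $3,233.95

$3,233.95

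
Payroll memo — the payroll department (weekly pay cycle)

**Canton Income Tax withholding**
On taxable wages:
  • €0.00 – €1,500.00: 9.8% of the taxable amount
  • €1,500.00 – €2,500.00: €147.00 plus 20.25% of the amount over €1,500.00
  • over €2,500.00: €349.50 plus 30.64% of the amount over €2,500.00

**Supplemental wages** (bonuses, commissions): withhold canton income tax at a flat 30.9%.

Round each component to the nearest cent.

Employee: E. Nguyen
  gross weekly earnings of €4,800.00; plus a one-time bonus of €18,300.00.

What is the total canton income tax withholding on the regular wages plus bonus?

Canton Income Tax: taxable = €4,800.00
  €349.50 + 30.64% × (€4,800.00 − €2,500.00) = €349.50 + 30.64% × €2,300.00 = €1,054.22
Supplemental (30.9% flat on bonus): 30.9% × €18,300.00 = €5,654.70
Total canton income tax: €1,054.22 + €5,654.70 = €6,708.92

€6,708.92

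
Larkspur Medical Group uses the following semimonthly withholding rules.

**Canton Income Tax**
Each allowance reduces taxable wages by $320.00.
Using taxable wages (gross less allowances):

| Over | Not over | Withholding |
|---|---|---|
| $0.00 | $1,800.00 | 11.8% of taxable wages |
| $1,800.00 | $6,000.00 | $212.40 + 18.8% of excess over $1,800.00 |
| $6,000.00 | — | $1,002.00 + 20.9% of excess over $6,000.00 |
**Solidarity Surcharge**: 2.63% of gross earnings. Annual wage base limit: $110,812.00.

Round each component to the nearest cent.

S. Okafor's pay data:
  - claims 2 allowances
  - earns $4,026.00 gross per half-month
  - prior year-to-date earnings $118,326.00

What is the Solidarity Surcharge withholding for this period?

$0.00

Solidarity Surcharge: YTD $118,326.00 ≥ cap $110,812.00 → $0.00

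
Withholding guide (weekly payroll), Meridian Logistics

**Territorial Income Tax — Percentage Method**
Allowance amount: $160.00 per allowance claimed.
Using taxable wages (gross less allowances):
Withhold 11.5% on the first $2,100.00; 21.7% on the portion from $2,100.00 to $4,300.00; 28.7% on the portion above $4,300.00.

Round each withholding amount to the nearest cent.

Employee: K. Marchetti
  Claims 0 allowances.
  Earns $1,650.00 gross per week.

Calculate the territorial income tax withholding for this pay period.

Territorial Income Tax: taxable = $1,650.00
  11.5% × $1,650.00 = $189.75

$189.75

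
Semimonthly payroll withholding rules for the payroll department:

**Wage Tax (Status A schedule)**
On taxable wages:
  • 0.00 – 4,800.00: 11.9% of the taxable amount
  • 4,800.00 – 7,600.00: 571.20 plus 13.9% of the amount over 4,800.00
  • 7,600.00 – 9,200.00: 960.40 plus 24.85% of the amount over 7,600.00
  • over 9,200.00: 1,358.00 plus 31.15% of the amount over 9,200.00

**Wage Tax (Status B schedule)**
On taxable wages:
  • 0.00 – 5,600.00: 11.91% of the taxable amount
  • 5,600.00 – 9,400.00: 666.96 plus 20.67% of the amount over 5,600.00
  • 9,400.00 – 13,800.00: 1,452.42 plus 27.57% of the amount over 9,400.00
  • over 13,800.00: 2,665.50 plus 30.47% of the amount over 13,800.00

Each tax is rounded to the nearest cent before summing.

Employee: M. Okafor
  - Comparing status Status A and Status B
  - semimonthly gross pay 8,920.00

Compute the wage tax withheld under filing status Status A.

1,288.42

Wage Tax (Status A): taxable = 8,920.00
  960.40 + 24.85% × (8,920.00 − 7,600.00) = 960.40 + 24.85% × 1,320.00 = 1,288.42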